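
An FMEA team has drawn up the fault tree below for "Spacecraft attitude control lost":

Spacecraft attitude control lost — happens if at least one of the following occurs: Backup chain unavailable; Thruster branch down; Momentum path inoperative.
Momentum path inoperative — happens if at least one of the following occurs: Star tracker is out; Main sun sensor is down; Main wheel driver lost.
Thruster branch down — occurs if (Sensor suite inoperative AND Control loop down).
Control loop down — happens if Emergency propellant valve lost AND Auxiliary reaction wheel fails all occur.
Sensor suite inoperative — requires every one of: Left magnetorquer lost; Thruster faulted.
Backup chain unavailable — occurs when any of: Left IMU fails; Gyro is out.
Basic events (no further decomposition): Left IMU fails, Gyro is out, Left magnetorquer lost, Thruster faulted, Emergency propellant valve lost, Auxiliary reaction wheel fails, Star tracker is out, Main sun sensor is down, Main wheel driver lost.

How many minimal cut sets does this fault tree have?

6

Backup chain unavailable [OR]: union of children's cut sets → 2 cut set(s).
Sensor suite inoperative [AND]: one cut set from each child combined → 1 × 1 = 1 cut set(s).
Control loop down [AND]: one cut set from each child combined → 1 × 1 = 1 cut set(s).
Thruster branch down [AND]: one cut set from each child combined → 1 × 1 = 1 cut set(s).
Momentum path inoperative [OR]: union of children's cut sets → 3 cut set(s).
Spacecraft attitude control lost [OR]: union of children's cut sets → 6 cut set(s).
Minimal cut sets: {Left IMU fails}; {Gyro is out}; {Auxiliary reaction wheel fails, Emergency propellant valve lost, Left magnetorquer lost, Thruster faulted}; {Star tracker is out}; {Main sun sensor is down}; {Main wheel driver lost}.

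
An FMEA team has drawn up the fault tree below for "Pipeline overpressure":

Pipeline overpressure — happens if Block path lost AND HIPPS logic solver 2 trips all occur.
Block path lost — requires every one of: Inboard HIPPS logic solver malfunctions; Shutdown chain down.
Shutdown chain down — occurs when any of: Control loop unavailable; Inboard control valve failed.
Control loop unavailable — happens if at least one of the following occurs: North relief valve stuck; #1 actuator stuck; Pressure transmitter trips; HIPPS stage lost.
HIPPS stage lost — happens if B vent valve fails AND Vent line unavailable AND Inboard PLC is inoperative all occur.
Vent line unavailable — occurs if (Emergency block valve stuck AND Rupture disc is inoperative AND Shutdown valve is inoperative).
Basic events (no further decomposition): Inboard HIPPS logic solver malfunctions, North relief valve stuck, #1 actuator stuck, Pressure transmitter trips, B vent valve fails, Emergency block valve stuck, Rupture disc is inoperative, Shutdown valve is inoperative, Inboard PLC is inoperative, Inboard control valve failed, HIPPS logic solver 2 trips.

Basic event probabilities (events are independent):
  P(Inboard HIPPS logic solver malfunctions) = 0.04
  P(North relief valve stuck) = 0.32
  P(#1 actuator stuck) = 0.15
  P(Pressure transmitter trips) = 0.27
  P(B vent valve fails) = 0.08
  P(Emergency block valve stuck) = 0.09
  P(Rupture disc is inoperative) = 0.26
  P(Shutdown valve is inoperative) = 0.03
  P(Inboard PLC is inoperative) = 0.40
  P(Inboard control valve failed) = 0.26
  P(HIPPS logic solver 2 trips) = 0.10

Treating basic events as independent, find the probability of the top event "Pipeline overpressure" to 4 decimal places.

0.0028

P(Vent line unavailable) [AND] = 0.09 × 0.26 × 0.03 = 0.000702
P(HIPPS stage lost) [AND] = 0.08 × 0.000702 × 0.40 = 0.000022
P(Control loop unavailable) [OR] = 1 − (1−0.32) × (1−0.15) × (1−0.27) × (1−0.000022) = 0.578069
P(Shutdown chain down) [OR] = 1 − (1−0.578069) × (1−0.26) = 0.687771
P(Block path lost) [AND] = 0.04 × 0.687771 = 0.027511
P(Pipeline overpressure) [AND] = 0.027511 × 0.10 = 0.002751
Rounded to 4 decimal places: P(Pipeline overpressure) ≈ 0.0028.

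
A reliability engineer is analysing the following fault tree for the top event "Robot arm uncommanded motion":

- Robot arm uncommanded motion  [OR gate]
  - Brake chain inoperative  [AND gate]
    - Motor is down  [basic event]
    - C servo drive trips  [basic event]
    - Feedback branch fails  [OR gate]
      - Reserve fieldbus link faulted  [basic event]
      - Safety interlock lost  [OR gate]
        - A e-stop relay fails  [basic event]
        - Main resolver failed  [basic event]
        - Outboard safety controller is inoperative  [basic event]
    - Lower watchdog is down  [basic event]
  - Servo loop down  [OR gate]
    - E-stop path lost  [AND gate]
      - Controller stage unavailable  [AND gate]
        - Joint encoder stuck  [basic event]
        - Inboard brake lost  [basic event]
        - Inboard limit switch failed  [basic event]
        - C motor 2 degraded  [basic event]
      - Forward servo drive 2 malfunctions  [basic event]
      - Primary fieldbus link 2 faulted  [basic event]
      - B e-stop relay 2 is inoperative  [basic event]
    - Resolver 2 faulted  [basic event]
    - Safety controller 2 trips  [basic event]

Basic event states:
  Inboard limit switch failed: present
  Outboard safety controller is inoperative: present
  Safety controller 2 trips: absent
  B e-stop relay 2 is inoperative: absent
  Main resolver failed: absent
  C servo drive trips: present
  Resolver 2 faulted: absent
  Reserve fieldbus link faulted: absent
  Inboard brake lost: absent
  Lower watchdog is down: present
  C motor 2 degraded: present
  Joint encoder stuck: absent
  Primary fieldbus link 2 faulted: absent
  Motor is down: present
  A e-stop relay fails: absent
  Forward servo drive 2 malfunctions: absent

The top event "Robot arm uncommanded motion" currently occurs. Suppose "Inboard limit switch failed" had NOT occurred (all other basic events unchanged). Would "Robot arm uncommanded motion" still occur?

Yes

Counterfactual: set "Inboard limit switch failed" to not occurred.
Safety interlock lost [OR]: A e-stop relay fails=not, Main resolver failed=not, Outboard safety controller is inoperative=occurs → at least one input occurs → occurs.
Feedback branch fails [OR]: Reserve fieldbus link faulted=not, Safety interlock lost=occurs → at least one input occurs → occurs.
Brake chain inoperative [AND]: Motor is down=occurs, C servo drive trips=occurs, Feedback branch fails=occurs, Lower watchdog is down=occurs → all inputs occur → occurs.
Controller stage unavailable [AND]: Joint encoder stuck=not, Inboard brake lost=not, Inboard limit switch failed=not, C motor 2 degraded=occurs → not all inputs occur → does not occur.
E-stop path lost [AND]: Controller stage unavailable=not, Forward servo drive 2 malfunctions=not, Primary fieldbus link 2 faulted=not, B e-stop relay 2 is inoperative=not → not all inputs occur → does not occur.
Servo loop down [OR]: E-stop path lost=not, Resolver 2 faulted=not, Safety controller 2 trips=not → no input occurs → does not occur.
Robot arm uncommanded motion [OR]: Brake chain inoperative=occurs, Servo loop down=not → at least one input occurs → occurs.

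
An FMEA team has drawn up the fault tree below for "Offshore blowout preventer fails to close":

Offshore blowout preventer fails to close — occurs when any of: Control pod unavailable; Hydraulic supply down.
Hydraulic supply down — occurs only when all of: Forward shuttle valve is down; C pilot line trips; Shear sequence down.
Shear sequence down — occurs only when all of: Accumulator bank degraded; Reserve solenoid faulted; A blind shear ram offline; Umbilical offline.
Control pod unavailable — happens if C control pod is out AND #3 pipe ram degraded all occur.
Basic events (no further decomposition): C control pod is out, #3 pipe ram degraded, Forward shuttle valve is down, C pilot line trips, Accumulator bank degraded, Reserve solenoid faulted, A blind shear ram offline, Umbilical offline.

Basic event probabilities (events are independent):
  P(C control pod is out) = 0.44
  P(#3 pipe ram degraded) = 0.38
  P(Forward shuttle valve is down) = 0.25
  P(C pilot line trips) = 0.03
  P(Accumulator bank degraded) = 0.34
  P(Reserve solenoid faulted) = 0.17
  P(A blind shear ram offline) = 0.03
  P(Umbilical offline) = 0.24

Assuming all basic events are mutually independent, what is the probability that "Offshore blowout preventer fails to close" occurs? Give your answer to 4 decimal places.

0.1672

P(Control pod unavailable) [AND] = 0.44 × 0.38 = 0.167200
P(Shear sequence down) [AND] = 0.34 × 0.17 × 0.03 × 0.24 = 0.000416
P(Hydraulic supply down) [AND] = 0.25 × 0.03 × 0.000416 = 0.000003
P(Offshore blowout preventer fails to close) [OR] = 1 − (1−0.167200) × (1−0.000003) = 0.167202
Rounded to 4 decimal places: P(Offshore blowout preventer fails to close) ≈ 0.1672.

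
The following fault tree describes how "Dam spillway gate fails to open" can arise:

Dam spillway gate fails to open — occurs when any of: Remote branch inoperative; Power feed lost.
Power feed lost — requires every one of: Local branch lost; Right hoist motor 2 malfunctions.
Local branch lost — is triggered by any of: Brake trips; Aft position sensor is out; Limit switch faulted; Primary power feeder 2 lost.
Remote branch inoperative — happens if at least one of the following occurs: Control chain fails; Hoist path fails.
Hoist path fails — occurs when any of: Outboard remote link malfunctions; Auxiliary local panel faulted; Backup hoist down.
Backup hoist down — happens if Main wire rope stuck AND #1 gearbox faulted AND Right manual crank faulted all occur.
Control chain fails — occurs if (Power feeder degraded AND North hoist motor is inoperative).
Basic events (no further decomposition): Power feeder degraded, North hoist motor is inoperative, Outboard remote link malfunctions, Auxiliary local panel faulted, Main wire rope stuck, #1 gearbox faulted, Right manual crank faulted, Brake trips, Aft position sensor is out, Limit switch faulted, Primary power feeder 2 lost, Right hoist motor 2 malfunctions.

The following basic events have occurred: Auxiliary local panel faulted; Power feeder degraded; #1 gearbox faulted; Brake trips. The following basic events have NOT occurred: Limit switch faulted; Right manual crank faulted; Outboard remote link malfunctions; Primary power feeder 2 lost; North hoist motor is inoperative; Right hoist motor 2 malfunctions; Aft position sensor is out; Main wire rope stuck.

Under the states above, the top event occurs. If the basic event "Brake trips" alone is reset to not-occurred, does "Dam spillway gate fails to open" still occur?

Yes

Counterfactual: set "Brake trips" to not occurred.
Control chain fails [AND]: Power feeder degraded=occurs, North hoist motor is inoperative=not → not all inputs occur → does not occur.
Backup hoist down [AND]: Main wire rope stuck=not, #1 gearbox faulted=occurs, Right manual crank faulted=not → not all inputs occur → does not occur.
Hoist path fails [OR]: Outboard remote link malfunctions=not, Auxiliary local panel faulted=occurs, Backup hoist down=not → at least one input occurs → occurs.
Remote branch inoperative [OR]: Control chain fails=not, Hoist path fails=occurs → at least one input occurs → occurs.
Local branch lost [OR]: Brake trips=not, Aft position sensor is out=not, Limit switch faulted=not, Primary power feeder 2 lost=not → no input occurs → does not occur.
Power feed lost [AND]: Local branch lost=not, Right hoist motor 2 malfunctions=not → not all inputs occur → does not occur.
Dam spillway gate fails to open [OR]: Remote branch inoperative=occurs, Power feed lost=not → at least one input occurs → occurs.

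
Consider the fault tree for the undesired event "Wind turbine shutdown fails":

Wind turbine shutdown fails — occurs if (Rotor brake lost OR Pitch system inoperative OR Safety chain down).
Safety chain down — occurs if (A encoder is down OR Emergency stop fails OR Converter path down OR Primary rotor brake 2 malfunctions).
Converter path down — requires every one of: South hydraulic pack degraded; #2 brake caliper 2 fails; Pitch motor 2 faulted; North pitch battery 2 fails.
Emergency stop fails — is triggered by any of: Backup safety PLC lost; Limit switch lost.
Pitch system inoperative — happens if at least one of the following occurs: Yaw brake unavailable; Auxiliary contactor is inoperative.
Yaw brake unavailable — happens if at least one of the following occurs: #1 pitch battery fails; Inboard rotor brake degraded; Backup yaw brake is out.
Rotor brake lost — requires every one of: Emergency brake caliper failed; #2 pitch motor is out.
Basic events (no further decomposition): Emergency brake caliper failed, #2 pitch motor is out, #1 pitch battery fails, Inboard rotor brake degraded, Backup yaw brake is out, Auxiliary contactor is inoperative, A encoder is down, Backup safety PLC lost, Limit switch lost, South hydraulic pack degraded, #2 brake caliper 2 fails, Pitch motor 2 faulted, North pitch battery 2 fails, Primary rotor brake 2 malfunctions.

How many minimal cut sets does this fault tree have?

Rotor brake lost [AND]: one cut set from each child combined → 1 × 1 = 1 cut set(s).
Yaw brake unavailable [OR]: union of children's cut sets → 3 cut set(s).
Pitch system inoperative [OR]: union of children's cut sets → 4 cut set(s).
Emergency stop fails [OR]: union of children's cut sets → 2 cut set(s).
Converter path down [AND]: one cut set from each child combined → 1 × 1 × 1 × 1 = 1 cut set(s).
Safety chain down [OR]: union of children's cut sets → 5 cut set(s).
Wind turbine shutdown fails [OR]: union of children's cut sets → 10 cut set(s).
Minimal cut sets: {#2 pitch motor is out, Emergency brake caliper failed}; {#1 pitch battery fails}; {Inboard rotor brake degraded}; {Backup yaw brake is out}; {Auxiliary contactor is inoperative}; {A encoder is down}; {Backup safety PLC lost}; {Limit switch lost}; {#2 brake caliper 2 fails, North pitch battery 2 fails, Pitch motor 2 faulted, South hydraulic pack degraded}; {Primary rotor brake 2 malfunctions}.

10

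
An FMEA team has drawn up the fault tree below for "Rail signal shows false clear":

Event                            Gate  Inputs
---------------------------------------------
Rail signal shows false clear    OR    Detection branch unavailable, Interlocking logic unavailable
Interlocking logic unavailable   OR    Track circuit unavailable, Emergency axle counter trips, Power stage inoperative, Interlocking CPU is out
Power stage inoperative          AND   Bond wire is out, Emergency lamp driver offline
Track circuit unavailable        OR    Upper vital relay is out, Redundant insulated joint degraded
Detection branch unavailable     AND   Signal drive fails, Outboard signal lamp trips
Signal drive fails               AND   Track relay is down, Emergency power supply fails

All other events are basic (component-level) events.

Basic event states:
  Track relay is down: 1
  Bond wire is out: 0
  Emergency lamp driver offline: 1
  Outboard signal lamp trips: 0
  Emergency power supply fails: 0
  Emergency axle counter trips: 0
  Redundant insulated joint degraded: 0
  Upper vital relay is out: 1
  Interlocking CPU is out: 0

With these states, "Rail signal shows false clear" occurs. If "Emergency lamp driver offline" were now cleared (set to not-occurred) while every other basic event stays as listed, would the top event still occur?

Yes

Counterfactual: set "Emergency lamp driver offline" to not occurred.
Signal drive fails [AND]: Track relay is down=occurs, Emergency power supply fails=not → not all inputs occur → does not occur.
Detection branch unavailable [AND]: Signal drive fails=not, Outboard signal lamp trips=not → not all inputs occur → does not occur.
Track circuit unavailable [OR]: Upper vital relay is out=occurs, Redundant insulated joint degraded=not → at least one input occurs → occurs.
Power stage inoperative [AND]: Bond wire is out=not, Emergency lamp driver offline=not → not all inputs occur → does not occur.
Interlocking logic unavailable [OR]: Track circuit unavailable=occurs, Emergency axle counter trips=not, Power stage inoperative=not, Interlocking CPU is out=not → at least one input occurs → occurs.
Rail signal shows false clear [OR]: Detection branch unavailable=not, Interlocking logic unavailable=occurs → at least one input occurs → occurs.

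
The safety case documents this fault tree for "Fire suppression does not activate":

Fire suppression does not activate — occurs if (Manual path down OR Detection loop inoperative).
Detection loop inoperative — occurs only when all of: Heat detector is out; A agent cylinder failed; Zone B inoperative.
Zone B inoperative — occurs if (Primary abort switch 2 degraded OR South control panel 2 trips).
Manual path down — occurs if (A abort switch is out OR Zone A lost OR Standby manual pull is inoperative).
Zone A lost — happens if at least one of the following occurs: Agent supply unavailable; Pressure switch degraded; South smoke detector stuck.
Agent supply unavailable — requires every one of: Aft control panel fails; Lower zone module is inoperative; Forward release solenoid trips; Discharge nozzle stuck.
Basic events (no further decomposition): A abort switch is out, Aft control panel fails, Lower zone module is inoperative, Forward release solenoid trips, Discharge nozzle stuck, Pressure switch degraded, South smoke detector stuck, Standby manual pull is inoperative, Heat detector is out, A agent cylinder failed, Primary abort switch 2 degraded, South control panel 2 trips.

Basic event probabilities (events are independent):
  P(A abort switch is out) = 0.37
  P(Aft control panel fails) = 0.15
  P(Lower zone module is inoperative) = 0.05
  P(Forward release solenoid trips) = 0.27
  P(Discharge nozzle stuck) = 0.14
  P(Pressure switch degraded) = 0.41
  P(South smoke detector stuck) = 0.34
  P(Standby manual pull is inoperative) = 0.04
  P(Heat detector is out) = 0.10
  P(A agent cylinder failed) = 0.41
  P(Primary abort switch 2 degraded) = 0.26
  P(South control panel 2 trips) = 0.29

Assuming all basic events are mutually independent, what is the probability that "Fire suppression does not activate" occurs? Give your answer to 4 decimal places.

P(Agent supply unavailable) [AND] = 0.15 × 0.05 × 0.27 × 0.14 = 0.000284
P(Zone A lost) [OR] = 1 − (1−0.000284) × (1−0.41) × (1−0.34) = 0.610711
P(Manual path down) [OR] = 1 − (1−0.37) × (1−0.610711) × (1−0.04) = 0.764558
P(Zone B inoperative) [OR] = 1 − (1−0.26) × (1−0.29) = 0.474600
P(Detection loop inoperative) [AND] = 0.10 × 0.41 × 0.474600 = 0.019459
P(Fire suppression does not activate) [OR] = 1 − (1−0.764558) × (1−0.019459) = 0.769139
Rounded to 4 decimal places: P(Fire suppression does not activate) ≈ 0.7691.

0.7691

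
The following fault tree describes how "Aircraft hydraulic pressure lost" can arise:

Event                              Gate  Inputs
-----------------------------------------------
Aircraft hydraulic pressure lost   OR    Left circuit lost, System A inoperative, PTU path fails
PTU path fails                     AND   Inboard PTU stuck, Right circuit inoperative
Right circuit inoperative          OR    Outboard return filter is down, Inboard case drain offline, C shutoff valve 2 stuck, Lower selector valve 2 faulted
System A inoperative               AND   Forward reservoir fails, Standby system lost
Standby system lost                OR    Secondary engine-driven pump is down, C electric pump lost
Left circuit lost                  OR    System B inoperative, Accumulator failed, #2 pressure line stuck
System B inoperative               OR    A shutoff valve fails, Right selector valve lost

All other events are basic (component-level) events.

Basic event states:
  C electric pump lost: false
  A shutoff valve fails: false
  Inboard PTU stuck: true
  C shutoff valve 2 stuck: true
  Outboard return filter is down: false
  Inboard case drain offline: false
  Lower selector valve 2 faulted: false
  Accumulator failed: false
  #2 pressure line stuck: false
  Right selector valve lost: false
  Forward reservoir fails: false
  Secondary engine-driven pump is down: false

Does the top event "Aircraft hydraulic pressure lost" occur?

System B inoperative [OR]: A shutoff valve fails=not, Right selector valve lost=not → no input occurs → does not occur.
Left circuit lost [OR]: System B inoperative=not, Accumulator failed=not, #2 pressure line stuck=not → no input occurs → does not occur.
Standby system lost [OR]: Secondary engine-driven pump is down=not, C electric pump lost=not → no input occurs → does not occur.
System A inoperative [AND]: Forward reservoir fails=not, Standby system lost=not → not all inputs occur → does not occur.
Right circuit inoperative [OR]: Outboard return filter is down=not, Inboard case drain offline=not, C shutoff valve 2 stuck=occurs, Lower selector valve 2 faulted=not → at least one input occurs → occurs.
PTU path fails [AND]: Inboard PTU stuck=occurs, Right circuit inoperative=occurs → all inputs occur → occurs.
Aircraft hydraulic pressure lost [OR]: Left circuit lost=not, System A inoperative=not, PTU path fails=occurs → at least one input occurs → occurs.

Yes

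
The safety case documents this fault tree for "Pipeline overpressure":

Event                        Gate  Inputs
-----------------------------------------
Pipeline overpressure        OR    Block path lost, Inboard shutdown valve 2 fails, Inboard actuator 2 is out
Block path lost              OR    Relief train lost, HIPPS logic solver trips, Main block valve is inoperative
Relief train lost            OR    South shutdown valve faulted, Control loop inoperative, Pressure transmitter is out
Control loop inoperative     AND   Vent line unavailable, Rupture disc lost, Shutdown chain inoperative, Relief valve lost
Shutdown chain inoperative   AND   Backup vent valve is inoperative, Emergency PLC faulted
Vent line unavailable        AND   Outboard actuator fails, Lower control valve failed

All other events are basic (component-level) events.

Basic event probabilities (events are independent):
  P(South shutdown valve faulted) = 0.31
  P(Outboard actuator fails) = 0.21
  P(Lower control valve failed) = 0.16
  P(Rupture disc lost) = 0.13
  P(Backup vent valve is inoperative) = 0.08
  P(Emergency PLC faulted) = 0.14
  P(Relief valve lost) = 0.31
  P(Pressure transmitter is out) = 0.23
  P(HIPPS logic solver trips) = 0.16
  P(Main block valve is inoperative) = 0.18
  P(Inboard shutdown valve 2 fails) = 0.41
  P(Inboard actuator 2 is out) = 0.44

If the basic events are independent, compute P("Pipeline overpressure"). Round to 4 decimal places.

P(Vent line unavailable) [AND] = 0.21 × 0.16 = 0.033600
P(Shutdown chain inoperative) [AND] = 0.08 × 0.14 = 0.011200
P(Control loop inoperative) [AND] = 0.033600 × 0.13 × 0.011200 × 0.31 = 0.000015
P(Relief train lost) [OR] = 1 − (1−0.31) × (1−0.000015) × (1−0.23) = 0.468708
P(Block path lost) [OR] = 1 − (1−0.468708) × (1−0.16) × (1−0.18) = 0.634046
P(Pipeline overpressure) [OR] = 1 − (1−0.634046) × (1−0.41) × (1−0.44) = 0.879089
Rounded to 4 decimal places: P(Pipeline overpressure) ≈ 0.8791.

0.8791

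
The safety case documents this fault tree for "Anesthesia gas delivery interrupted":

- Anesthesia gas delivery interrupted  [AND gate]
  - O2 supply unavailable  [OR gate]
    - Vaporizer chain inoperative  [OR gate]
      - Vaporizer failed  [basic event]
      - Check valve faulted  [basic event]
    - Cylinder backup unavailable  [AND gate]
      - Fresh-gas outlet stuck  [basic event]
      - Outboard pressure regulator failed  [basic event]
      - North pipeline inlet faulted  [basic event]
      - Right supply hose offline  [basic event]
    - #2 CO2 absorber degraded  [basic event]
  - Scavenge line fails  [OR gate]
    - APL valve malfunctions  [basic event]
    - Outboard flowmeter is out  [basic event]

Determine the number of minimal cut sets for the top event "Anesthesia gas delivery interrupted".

Vaporizer chain inoperative [OR]: union of children's cut sets → 2 cut set(s).
Cylinder backup unavailable [AND]: one cut set from each child combined → 1 × 1 × 1 × 1 = 1 cut set(s).
O2 supply unavailable [OR]: union of children's cut sets → 4 cut set(s).
Scavenge line fails [OR]: union of children's cut sets → 2 cut set(s).
Anesthesia gas delivery interrupted [AND]: one cut set from each child combined → 4 × 2 = 8 cut set(s).
Minimal cut sets: {APL valve malfunctions, Vaporizer failed}; {Outboard flowmeter is out, Vaporizer failed}; {APL valve malfunctions, Check valve faulted}; {Check valve faulted, Outboard flowmeter is out}; {APL valve malfunctions, Fresh-gas outlet stuck, North pipeline inlet faulted, Outboard pressure regulator failed, Right supply hose offline}; {Fresh-gas outlet stuck, North pipeline inlet faulted, Outboard flowmeter is out, Outboard pressure regulator failed, Right supply hose offline}; {#2 CO2 absorber degraded, APL valve malfunctions}; {#2 CO2 absorber degraded, Outboard flowmeter is out}.

8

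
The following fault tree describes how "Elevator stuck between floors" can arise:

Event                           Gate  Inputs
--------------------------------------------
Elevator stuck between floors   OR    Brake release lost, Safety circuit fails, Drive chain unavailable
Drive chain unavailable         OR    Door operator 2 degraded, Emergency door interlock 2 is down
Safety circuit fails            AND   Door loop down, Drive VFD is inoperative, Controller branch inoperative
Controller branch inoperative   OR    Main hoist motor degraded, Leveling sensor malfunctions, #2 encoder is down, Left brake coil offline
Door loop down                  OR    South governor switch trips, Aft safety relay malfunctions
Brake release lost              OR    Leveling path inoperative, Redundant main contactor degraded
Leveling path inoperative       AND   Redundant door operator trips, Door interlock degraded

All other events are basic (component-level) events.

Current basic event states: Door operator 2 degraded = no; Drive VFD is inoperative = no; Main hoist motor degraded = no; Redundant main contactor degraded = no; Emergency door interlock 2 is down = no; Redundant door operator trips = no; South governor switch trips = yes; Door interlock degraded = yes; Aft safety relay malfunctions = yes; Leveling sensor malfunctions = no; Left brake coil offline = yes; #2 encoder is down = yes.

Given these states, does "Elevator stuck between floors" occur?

Leveling path inoperative [AND]: Redundant door operator trips=not, Door interlock degraded=occurs → not all inputs occur → does not occur.
Brake release lost [OR]: Leveling path inoperative=not, Redundant main contactor degraded=not → no input occurs → does not occur.
Door loop down [OR]: South governor switch trips=occurs, Aft safety relay malfunctions=occurs → at least one input occurs → occurs.
Controller branch inoperative [OR]: Main hoist motor degraded=not, Leveling sensor malfunctions=not, #2 encoder is down=occurs, Left brake coil offline=occurs → at least one input occurs → occurs.
Safety circuit fails [AND]: Door loop down=occurs, Drive VFD is inoperative=not, Controller branch inoperative=occurs → not all inputs occur → does not occur.
Drive chain unavailable [OR]: Door operator 2 degraded=not, Emergency door interlock 2 is down=not → no input occurs → does not occur.
Elevator stuck between floors [OR]: Brake release lost=not, Safety circuit fails=not, Drive chain unavailable=not → no input occurs → does not occur.

No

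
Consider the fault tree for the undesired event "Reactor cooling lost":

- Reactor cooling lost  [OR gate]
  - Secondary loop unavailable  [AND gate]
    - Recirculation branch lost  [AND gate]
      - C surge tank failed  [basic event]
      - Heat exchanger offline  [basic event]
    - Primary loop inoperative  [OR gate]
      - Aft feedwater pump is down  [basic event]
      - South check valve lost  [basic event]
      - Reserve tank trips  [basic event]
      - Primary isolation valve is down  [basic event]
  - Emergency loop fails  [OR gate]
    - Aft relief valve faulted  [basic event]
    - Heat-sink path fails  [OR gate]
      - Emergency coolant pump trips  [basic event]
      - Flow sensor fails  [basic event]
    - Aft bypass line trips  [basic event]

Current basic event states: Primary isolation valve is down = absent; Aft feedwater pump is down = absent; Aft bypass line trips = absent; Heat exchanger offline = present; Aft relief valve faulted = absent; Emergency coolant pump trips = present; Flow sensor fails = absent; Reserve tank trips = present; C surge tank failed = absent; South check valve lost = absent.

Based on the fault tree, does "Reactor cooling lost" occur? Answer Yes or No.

Recirculation branch lost [AND]: C surge tank failed=not, Heat exchanger offline=occurs → not all inputs occur → does not occur.
Primary loop inoperative [OR]: Aft feedwater pump is down=not, South check valve lost=not, Reserve tank trips=occurs, Primary isolation valve is down=not → at least one input occurs → occurs.
Secondary loop unavailable [AND]: Recirculation branch lost=not, Primary loop inoperative=occurs → not all inputs occur → does not occur.
Heat-sink path fails [OR]: Emergency coolant pump trips=occurs, Flow sensor fails=not → at least one input occurs → occurs.
Emergency loop fails [OR]: Aft relief valve faulted=not, Heat-sink path fails=occurs, Aft bypass line trips=not → at least one input occurs → occurs.
Reactor cooling lost [OR]: Secondary loop unavailable=not, Emergency loop fails=occurs → at least one input occurs → occurs.

Yes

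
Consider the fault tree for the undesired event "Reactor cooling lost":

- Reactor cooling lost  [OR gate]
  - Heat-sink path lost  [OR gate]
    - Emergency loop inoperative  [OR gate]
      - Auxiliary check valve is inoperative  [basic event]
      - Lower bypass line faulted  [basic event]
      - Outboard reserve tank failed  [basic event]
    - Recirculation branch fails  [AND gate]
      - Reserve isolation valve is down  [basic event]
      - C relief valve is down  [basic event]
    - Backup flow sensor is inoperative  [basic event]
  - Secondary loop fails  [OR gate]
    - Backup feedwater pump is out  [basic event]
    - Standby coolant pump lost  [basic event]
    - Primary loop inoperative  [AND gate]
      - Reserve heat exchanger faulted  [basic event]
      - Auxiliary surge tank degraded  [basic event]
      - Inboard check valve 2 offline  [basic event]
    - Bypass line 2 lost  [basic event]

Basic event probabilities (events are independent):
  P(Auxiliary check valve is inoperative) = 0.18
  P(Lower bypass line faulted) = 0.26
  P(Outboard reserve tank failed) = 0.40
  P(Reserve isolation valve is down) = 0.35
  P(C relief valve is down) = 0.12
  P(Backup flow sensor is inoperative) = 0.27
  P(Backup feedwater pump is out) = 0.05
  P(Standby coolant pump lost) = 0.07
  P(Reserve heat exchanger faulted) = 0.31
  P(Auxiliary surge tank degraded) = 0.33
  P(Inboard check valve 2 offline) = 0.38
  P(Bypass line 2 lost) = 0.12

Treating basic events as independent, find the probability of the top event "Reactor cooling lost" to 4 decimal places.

0.8097

P(Emergency loop inoperative) [OR] = 1 − (1−0.18) × (1−0.26) × (1−0.40) = 0.635920
P(Recirculation branch fails) [AND] = 0.35 × 0.12 = 0.042000
P(Heat-sink path lost) [OR] = 1 − (1−0.635920) × (1−0.042000) × (1−0.27) = 0.745384
P(Primary loop inoperative) [AND] = 0.31 × 0.33 × 0.38 = 0.038874
P(Secondary loop fails) [OR] = 1 − (1−0.05) × (1−0.07) × (1−0.038874) × (1−0.12) = 0.252744
P(Reactor cooling lost) [OR] = 1 − (1−0.745384) × (1−0.252744) = 0.809737
Rounded to 4 decimal places: P(Reactor cooling lost) ≈ 0.8097.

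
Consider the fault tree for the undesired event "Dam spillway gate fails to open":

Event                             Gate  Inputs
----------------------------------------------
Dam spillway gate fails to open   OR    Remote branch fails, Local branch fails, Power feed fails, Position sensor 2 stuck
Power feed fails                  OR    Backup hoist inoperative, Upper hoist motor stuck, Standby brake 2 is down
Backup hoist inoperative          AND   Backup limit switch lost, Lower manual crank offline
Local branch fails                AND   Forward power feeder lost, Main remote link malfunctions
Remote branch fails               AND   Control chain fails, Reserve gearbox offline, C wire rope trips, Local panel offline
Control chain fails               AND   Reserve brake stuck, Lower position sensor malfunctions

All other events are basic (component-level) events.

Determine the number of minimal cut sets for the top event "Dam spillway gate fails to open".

Control chain fails [AND]: one cut set from each child combined → 1 × 1 = 1 cut set(s).
Remote branch fails [AND]: one cut set from each child combined → 1 × 1 × 1 × 1 = 1 cut set(s).
Local branch fails [AND]: one cut set from each child combined → 1 × 1 = 1 cut set(s).
Backup hoist inoperative [AND]: one cut set from each child combined → 1 × 1 = 1 cut set(s).
Power feed fails [OR]: union of children's cut sets → 3 cut set(s).
Dam spillway gate fails to open [OR]: union of children's cut sets → 6 cut set(s).
Minimal cut sets: {C wire rope trips, Local panel offline, Lower position sensor malfunctions, Reserve brake stuck, Reserve gearbox offline}; {Forward power feeder lost, Main remote link malfunctions}; {Backup limit switch lost, Lower manual crank offline}; {Upper hoist motor stuck}; {Standby brake 2 is down}; {Position sensor 2 stuck}.

6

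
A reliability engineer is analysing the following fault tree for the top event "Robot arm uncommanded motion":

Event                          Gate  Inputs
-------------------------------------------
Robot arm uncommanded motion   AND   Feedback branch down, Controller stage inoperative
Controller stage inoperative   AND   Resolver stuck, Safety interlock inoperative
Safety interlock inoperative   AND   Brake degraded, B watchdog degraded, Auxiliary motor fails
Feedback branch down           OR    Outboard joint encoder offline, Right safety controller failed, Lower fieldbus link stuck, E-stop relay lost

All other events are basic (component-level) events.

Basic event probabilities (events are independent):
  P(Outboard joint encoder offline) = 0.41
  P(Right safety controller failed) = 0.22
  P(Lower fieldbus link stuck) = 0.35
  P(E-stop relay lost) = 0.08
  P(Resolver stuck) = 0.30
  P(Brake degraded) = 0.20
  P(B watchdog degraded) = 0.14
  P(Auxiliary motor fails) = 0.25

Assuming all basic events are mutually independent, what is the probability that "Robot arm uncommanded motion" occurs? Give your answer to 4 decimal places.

0.0015

P(Feedback branch down) [OR] = 1 − (1−0.41) × (1−0.22) × (1−0.35) × (1−0.08) = 0.724800
P(Safety interlock inoperative) [AND] = 0.20 × 0.14 × 0.25 = 0.007000
P(Controller stage inoperative) [AND] = 0.30 × 0.007000 = 0.002100
P(Robot arm uncommanded motion) [AND] = 0.724800 × 0.002100 = 0.001522
Rounded to 4 decimal places: P(Robot arm uncommanded motion) ≈ 0.0015.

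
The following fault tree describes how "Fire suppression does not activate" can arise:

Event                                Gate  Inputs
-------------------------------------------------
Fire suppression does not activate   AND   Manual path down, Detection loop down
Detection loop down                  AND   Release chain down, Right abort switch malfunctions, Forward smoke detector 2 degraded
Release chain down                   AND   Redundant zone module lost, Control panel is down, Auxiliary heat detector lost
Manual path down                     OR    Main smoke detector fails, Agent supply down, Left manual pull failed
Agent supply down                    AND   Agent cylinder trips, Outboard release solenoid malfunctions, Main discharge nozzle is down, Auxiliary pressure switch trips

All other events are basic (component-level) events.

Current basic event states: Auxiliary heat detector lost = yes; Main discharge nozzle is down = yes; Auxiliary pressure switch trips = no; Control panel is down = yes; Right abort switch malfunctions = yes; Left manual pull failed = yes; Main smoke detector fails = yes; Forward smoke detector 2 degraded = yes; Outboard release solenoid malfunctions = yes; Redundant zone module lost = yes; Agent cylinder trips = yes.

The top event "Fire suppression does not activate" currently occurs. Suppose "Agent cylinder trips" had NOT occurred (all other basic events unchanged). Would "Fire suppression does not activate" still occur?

Yes

Counterfactual: set "Agent cylinder trips" to not occurred.
Agent supply down [AND]: Agent cylinder trips=not, Outboard release solenoid malfunctions=occurs, Main discharge nozzle is down=occurs, Auxiliary pressure switch trips=not → not all inputs occur → does not occur.
Manual path down [OR]: Main smoke detector fails=occurs, Agent supply down=not, Left manual pull failed=occurs → at least one input occurs → occurs.
Release chain down [AND]: Redundant zone module lost=occurs, Control panel is down=occurs, Auxiliary heat detector lost=occurs → all inputs occur → occurs.
Detection loop down [AND]: Release chain down=occurs, Right abort switch malfunctions=occurs, Forward smoke detector 2 degraded=occurs → all inputs occur → occurs.
Fire suppression does not activate [AND]: Manual path down=occurs, Detection loop down=occurs → all inputs occur → occurs.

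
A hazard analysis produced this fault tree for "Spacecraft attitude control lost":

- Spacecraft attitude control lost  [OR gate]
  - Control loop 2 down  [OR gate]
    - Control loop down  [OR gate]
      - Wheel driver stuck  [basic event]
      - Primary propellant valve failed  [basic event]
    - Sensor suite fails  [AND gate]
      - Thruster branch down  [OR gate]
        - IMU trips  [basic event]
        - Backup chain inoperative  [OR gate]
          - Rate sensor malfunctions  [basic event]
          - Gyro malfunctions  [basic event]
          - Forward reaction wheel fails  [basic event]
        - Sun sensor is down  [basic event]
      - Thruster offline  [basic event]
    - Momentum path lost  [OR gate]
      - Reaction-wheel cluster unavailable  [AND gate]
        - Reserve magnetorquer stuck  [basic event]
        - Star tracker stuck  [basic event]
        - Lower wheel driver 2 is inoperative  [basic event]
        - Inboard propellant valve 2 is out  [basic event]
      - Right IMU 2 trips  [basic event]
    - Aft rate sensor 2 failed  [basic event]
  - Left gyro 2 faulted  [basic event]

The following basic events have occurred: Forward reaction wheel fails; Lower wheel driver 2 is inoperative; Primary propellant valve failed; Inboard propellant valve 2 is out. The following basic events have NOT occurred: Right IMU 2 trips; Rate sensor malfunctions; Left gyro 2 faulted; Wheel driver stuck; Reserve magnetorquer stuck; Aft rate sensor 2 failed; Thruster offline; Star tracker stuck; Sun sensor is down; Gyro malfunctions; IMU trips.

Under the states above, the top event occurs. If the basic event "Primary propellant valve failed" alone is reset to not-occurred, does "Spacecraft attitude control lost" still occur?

No

Counterfactual: set "Primary propellant valve failed" to not occurred.
Control loop down [OR]: Wheel driver stuck=not, Primary propellant valve failed=not → no input occurs → does not occur.
Backup chain inoperative [OR]: Rate sensor malfunctions=not, Gyro malfunctions=not, Forward reaction wheel fails=occurs → at least one input occurs → occurs.
Thruster branch down [OR]: IMU trips=not, Backup chain inoperative=occurs, Sun sensor is down=not → at least one input occurs → occurs.
Sensor suite fails [AND]: Thruster branch down=occurs, Thruster offline=not → not all inputs occur → does not occur.
Reaction-wheel cluster unavailable [AND]: Reserve magnetorquer stuck=not, Star tracker stuck=not, Lower wheel driver 2 is inoperative=occurs, Inboard propellant valve 2 is out=occurs → not all inputs occur → does not occur.
Momentum path lost [OR]: Reaction-wheel cluster unavailable=not, Right IMU 2 trips=not → no input occurs → does not occur.
Control loop 2 down [OR]: Control loop down=not, Sensor suite fails=not, Momentum path lost=not, Aft rate sensor 2 failed=not → no input occurs → does not occur.
Spacecraft attitude control lost [OR]: Control loop 2 down=not, Left gyro 2 faulted=not → no input occurs → does not occur.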